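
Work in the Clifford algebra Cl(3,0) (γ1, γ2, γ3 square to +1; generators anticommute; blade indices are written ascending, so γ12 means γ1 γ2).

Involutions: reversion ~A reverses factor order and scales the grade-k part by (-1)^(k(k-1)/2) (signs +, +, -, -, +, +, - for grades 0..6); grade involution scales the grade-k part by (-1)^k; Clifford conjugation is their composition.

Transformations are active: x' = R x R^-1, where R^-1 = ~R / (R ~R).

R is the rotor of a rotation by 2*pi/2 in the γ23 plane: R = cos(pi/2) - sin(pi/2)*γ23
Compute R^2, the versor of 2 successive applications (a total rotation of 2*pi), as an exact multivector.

Rotor phase runs at HALF the rotation angle; powers of one rotor simply add phase, so after 2 steps in γ23 the phase is 2*pi/2 = pi and R^2 = cos(pi) - sin(pi)*γ23.
cos(pi) = -1 and sin(pi) = 0, so R^2 = -1. The total rotation 2*pi is 1 full turn, so every vector returns to itself, yet the rotor is -1, on the OTHER sheet of the double cover (an odd number of 2*pi turns).
Answer: -1


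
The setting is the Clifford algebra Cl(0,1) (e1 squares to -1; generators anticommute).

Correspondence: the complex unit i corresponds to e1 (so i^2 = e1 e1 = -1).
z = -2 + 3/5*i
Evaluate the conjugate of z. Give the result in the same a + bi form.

In blades: z = -2 + 3/5*e1.
Conjugation here is Clifford conjugation: the scalar is fixed and the grade-1 and grade-2 blades all flip sign, giving -2 - 3/5*e1; translating back:
Answer: -2 - 3/5*i


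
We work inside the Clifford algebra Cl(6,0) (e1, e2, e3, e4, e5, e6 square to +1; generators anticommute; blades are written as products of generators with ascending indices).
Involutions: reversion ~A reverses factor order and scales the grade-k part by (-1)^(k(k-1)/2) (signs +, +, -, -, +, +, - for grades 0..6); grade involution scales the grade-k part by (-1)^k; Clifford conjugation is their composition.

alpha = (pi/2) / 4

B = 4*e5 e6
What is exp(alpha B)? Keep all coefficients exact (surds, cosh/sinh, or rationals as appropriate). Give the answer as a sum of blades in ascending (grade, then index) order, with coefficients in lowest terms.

B^2 = (4)^2*(e5 e6)^2 = 16*(-1) = -16 (a basis 2-blade squares to minus the product of its generators' squares).
B^2 = -16 — since the square is negative, the closed form is circular: l = 4, alpha*l = pi/2, so exp(alpha B) = cos(pi/2) + (sin(pi/2)/4)*B = 0 + (1/4)*B.
Answer: e5 e6


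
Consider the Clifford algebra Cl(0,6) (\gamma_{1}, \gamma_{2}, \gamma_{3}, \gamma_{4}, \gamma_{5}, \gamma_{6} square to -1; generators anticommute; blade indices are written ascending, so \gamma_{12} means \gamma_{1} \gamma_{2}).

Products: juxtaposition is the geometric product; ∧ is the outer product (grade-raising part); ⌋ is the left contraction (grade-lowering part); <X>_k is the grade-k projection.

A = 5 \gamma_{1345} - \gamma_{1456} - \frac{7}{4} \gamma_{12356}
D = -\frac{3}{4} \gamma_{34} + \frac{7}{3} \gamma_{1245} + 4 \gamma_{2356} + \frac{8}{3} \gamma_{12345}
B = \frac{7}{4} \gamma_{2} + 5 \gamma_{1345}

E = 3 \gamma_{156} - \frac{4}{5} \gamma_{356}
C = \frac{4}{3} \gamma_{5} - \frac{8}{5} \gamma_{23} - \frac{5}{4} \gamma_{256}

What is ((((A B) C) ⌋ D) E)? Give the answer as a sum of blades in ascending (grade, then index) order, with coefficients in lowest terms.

step 1: 25 - 5 \gamma_{36} - \frac{35}{4} \gamma_{246} - \frac{49}{16} \gamma_{1356} - \frac{35}{4} \gamma_{12345} + \frac{7}{4} \gamma_{12456}
step 2: \frac{100}{3} \gamma_{5} + \frac{35}{16} \gamma_{14} - 40 \gamma_{23} + 8 \gamma_{26} - \frac{175}{16} \gamma_{45} + \frac{245}{64} \gamma_{123} - \frac{49}{12} \gamma_{136} - 14 \gamma_{145} + \frac{25}{4} \gamma_{235} - \frac{125}{4} \gamma_{256} - 14 \gamma_{346} + \frac{20}{3} \gamma_{356} + \frac{35}{3} \gamma_{1234} + \frac{7}{3} \gamma_{1246} + \frac{49}{10} \gamma_{1256} - \frac{175}{16} \gamma_{1346} + \frac{35}{3} \gamma_{2456} + \frac{14}{5} \gamma_{13456}
step 3: -\frac{178}{3} \gamma_{2} - 125 \gamma_{3} + \frac{280}{9} \gamma_{5} + 25 \gamma_{6} + \frac{1225}{48} \gamma_{12} + \frac{50}{3} \gamma_{14} - \frac{112}{3} \gamma_{23} + \frac{245}{48} \gamma_{25} - 32 \gamma_{35} + \frac{245}{24} \gamma_{45} + 160 \gamma_{56} + \frac{175}{6} \gamma_{123} + \frac{700}{9} \gamma_{124} + \frac{320}{3} \gamma_{145} - \frac{35}{6} \gamma_{235} - \frac{400}{3} \gamma_{236} - \frac{800}{9} \gamma_{1234}
step 4: -480 \gamma_{1} + 128 \gamma_{3} - \frac{128}{5} \gamma_{6} - 75 \gamma_{15} + \frac{280}{3} \gamma_{16} + \frac{320}{3} \gamma_{25} - \frac{14}{3} \gamma_{26} + 20 \gamma_{35} - \frac{224}{9} \gamma_{36} + 320 \gamma_{46} - 100 \gamma_{56} - \frac{245}{16} \gamma_{126} + 96 \gamma_{136} - \frac{245}{8} \gamma_{146} - \frac{49}{12} \gamma_{236} + \frac{11207}{240} \gamma_{256} + \frac{49}{6} \gamma_{346} + 50 \gamma_{456} + 400 \gamma_{1235} - \frac{35}{2} \gamma_{1236} + \frac{604}{3} \gamma_{1256} + \frac{256}{3} \gamma_{1346} + 375 \gamma_{1356} - \frac{1201}{30} \gamma_{2356} - \frac{700}{3} \gamma_{2456} - \frac{1589}{12} \gamma_{12356} + \frac{640}{9} \gamma_{12456} + \frac{40}{3} \gamma_{13456} - \frac{800}{3} \gamma_{23456} + \frac{560}{9} \gamma_{123456}
Answer: -480 \gamma_{1} + 128 \gamma_{3} - \frac{128}{5} \gamma_{6} - 75 \gamma_{15} + \frac{280}{3} \gamma_{16} + \frac{320}{3} \gamma_{25} - \frac{14}{3} \gamma_{26} + 20 \gamma_{35} - \frac{224}{9} \gamma_{36} + 320 \gamma_{46} - 100 \gamma_{56} - \frac{245}{16} \gamma_{126} + 96 \gamma_{136} - \frac{245}{8} \gamma_{146} - \frac{49}{12} \gamma_{236} + \frac{11207}{240} \gamma_{256} + \frac{49}{6} \gamma_{346} + 50 \gamma_{456} + 400 \gamma_{1235} - \frac{35}{2} \gamma_{1236} + \frac{604}{3} \gamma_{1256} + \frac{256}{3} \gamma_{1346} + 375 \gamma_{1356} - \frac{1201}{30} \gamma_{2356} - \frac{700}{3} \gamma_{2456} - \frac{1589}{12} \gamma_{12356} + \frac{640}{9} \gamma_{12456} + \frac{40}{3} \gamma_{13456} - \frac{800}{3} \gamma_{23456} + \frac{560}{9} \gamma_{123456}


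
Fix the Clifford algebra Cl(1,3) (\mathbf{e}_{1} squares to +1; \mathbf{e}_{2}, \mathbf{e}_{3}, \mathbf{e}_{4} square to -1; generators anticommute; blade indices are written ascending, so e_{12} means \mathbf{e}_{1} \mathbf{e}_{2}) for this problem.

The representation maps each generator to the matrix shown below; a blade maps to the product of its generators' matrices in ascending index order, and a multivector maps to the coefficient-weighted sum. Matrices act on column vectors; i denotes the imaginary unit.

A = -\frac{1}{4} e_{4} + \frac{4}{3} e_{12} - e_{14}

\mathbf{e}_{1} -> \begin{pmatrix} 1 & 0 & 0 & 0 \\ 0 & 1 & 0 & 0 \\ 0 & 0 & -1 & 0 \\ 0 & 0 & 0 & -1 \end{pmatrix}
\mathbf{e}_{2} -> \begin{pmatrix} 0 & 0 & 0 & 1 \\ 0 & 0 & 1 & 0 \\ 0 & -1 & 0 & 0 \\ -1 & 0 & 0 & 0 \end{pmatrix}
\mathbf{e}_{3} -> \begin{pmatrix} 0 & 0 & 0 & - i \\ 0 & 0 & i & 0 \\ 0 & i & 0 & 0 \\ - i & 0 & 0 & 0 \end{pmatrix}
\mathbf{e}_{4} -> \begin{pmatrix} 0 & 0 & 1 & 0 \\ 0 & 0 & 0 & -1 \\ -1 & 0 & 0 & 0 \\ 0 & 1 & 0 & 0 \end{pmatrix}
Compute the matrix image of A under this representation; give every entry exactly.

Bivector images (products of the table entries): rho(e_{12}) = rho(\mathbf{e}_{1})rho(\mathbf{e}_{2}) = \begin{pmatrix} 0 & 0 & 0 & 1 \\ 0 & 0 & 1 & 0 \\ 0 & 1 & 0 & 0 \\ 1 & 0 & 0 & 0 \end{pmatrix}; rho(e_{14}) = rho(\mathbf{e}_{1})rho(\mathbf{e}_{4}) = \begin{pmatrix} 0 & 0 & 1 & 0 \\ 0 & 0 & 0 & -1 \\ 1 & 0 & 0 & 0 \\ 0 & -1 & 0 & 0 \end{pmatrix}.
M = (-\frac{1}{4})*rho(e_{4}) + (\frac{4}{3})*rho(e_{12}) + (-1)*rho(e_{14}), summed entrywise:
Answer: \begin{pmatrix} 0 & 0 & - \frac{5}{4} & \frac{4}{3} \\ 0 & 0 & \frac{4}{3} & \frac{5}{4} \\ - \frac{3}{4} & \frac{4}{3} & 0 & 0 \\ \frac{4}{3} & \frac{3}{4} & 0 & 0 \end{pmatrix}


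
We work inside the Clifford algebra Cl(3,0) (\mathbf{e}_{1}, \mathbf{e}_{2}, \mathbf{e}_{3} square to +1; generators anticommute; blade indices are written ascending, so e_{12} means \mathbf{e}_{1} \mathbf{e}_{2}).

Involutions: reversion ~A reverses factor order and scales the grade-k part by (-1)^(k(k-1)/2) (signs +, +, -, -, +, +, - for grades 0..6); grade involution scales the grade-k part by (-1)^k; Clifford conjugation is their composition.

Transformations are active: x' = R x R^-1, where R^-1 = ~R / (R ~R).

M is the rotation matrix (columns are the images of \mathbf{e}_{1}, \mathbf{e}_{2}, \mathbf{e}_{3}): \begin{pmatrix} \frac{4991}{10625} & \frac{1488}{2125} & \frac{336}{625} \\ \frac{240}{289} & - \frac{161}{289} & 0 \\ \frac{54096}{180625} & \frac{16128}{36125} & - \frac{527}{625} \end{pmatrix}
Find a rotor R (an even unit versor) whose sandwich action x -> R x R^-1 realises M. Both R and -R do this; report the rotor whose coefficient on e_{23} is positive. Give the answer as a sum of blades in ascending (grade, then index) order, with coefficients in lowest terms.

Method: write R = a + b12*e_{12} + b13*e_{13} + b23*e_{23} with a^2 + b12^2 + b13^2 + b23^2 = 1 (so R^-1 = ~R). Expanding the columns R e_j ~R gives tr M = 4a^2 - 1 and, from the antisymmetric part, M21 - M12 = -4a*b12, M13 - M31 = 4a*b13, M32 - M23 = -4a*b23.
Here tr M = -\frac{168081}{180625}, so a^2 = (1 + tr M)/4 = \frac{3136}{180625} and a = ±\frac{56}{425}. Taking a = \frac{56}{425}: M21 - M12 = \frac{4704}{36125}, M13 - M31 = \frac{43008}{180625}, M32 - M23 = \frac{16128}{36125}, giving b12 = -\frac{21}{85}, b13 = \frac{192}{425}, b23 = -\frac{72}{85}, i.e. R = \frac{56}{425} - \frac{21}{85} e_{12} + \frac{192}{425} e_{13} - \frac{72}{85} e_{23}.
Its e_{23} coefficient is negative, so report the other preimage -R.
Answer: -\frac{56}{425} + \frac{21}{85} e_{12} - \frac{192}{425} e_{13} + \frac{72}{85} e_{23}. Why the constraint matters: R and -R act identically through the sandwich — M has trace -\frac{168081}{180625} either way — so only the sign condition on e_{23} picks one of the two preimages.


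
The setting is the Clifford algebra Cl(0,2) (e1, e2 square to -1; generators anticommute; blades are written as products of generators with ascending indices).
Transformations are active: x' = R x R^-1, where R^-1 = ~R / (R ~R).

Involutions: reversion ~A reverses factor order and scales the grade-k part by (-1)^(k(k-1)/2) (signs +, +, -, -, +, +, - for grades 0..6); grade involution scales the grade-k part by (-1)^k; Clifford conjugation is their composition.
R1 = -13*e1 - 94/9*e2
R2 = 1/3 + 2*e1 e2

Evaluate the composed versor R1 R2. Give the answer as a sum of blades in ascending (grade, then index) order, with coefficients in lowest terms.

Distribute over the terms of R1 (each basis-blade product reordered to ascending indices, repeated generators contracted through their squares):
(-13*e1) R2 = -13/3*e1 + 26*e2
(-94/9*e2) R2 = -188/9*e1 - 94/27*e2
Summing the partial products and collecting blades:
Answer: -227/9*e1 + 608/27*e2


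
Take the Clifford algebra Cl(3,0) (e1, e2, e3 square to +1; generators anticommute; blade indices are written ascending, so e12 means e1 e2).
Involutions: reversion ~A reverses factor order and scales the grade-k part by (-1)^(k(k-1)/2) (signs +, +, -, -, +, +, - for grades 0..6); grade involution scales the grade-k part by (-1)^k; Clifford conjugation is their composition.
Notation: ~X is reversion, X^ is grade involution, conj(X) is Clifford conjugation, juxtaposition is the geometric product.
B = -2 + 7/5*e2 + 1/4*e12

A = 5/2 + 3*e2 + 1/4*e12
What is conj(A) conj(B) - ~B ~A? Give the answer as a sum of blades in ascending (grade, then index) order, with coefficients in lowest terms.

first term: -69/80 - 2/5*e1 + 5/2*e2 - 1/8*e12
second term: -69/80 - 2/5*e1 - 5/2*e2 - 1/8*e12
Answer: 5*e2


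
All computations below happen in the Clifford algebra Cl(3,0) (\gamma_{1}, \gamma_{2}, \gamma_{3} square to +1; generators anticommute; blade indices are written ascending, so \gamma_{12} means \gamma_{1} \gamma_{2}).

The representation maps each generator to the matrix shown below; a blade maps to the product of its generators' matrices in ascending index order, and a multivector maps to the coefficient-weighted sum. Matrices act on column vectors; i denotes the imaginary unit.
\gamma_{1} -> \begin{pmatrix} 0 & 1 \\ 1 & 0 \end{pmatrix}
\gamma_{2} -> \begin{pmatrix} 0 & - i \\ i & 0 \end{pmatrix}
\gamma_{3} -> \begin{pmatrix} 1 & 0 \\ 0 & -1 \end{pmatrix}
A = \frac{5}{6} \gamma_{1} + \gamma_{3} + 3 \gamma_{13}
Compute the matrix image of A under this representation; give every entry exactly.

Bivector images (products of the table entries): rho(\gamma_{13}) = rho(\gamma_{1})rho(\gamma_{3}) = \begin{pmatrix} 0 & -1 \\ 1 & 0 \end{pmatrix}.
M = (\frac{5}{6})*rho(\gamma_{1}) + (1)*rho(\gamma_{3}) + (3)*rho(\gamma_{13}), summed entrywise:
Answer: \begin{pmatrix} 1 & - \frac{13}{6} \\ \frac{23}{6} & -1 \end{pmatrix}


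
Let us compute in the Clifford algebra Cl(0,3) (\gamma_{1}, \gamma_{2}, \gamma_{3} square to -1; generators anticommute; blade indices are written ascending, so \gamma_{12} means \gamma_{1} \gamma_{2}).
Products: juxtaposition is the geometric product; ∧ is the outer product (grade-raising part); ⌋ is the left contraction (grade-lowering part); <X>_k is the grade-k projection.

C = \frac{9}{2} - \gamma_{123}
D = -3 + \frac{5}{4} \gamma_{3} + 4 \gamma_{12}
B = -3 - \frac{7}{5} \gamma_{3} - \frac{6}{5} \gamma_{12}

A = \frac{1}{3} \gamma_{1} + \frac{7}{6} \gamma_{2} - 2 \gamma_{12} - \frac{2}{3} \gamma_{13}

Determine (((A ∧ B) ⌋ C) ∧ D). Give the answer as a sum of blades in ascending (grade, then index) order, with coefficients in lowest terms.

step 1: -\gamma_{1} - \frac{7}{2} \gamma_{2} + 6 \gamma_{12} + \frac{23}{15} \gamma_{13} - \frac{49}{30} \gamma_{23} + \frac{14}{5} \gamma_{123}
step 2: -\frac{14}{5} - \frac{49}{30} \gamma_{1} - \frac{23}{15} \gamma_{2} + 6 \gamma_{3} + \frac{7}{2} \gamma_{13} - \gamma_{23}
step 3: \frac{42}{5} + \frac{49}{10} \gamma_{1} + \frac{23}{5} \gamma_{2} - \frac{43}{2} \gamma_{3} - \frac{56}{5} \gamma_{12} - \frac{301}{24} \gamma_{13} + \frac{13}{12} \gamma_{23} + 24 \gamma_{123}
Answer: \frac{42}{5} + \frac{49}{10} \gamma_{1} + \frac{23}{5} \gamma_{2} - \frac{43}{2} \gamma_{3} - \frac{56}{5} \gamma_{12} - \frac{301}{24} \gamma_{13} + \frac{13}{12} \gamma_{23} + 24 \gamma_{123}


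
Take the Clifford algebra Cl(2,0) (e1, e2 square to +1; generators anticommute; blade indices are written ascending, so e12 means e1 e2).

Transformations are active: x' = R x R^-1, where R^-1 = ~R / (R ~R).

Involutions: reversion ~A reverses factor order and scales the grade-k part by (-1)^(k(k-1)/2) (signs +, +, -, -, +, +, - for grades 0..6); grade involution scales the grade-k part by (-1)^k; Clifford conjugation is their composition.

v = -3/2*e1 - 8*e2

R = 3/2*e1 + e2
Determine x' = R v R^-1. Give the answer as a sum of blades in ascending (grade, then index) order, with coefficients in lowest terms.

~R = 3/2*e1 + e2, and R ~R = 13/4, so R^-1 = ~R / (13/4).
R v = -41/4 - 21/2*e12
Answer: -207/26*e1 + 22/13*e2


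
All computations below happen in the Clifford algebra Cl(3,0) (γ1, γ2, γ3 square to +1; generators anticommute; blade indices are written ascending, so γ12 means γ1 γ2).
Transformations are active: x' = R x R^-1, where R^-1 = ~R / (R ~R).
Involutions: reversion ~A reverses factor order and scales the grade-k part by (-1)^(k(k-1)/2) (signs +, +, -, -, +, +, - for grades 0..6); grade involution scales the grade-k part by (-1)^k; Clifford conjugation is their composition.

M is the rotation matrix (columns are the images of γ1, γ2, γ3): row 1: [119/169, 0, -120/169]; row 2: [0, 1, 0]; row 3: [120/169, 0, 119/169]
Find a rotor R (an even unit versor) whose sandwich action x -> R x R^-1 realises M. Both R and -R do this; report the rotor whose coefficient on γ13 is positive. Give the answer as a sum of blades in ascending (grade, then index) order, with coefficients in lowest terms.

Method: write R = a + b12*γ12 + b13*γ13 + b23*γ23 with a^2 + b12^2 + b13^2 + b23^2 = 1 (so R^-1 = ~R). Expanding the columns R e_j ~R gives tr M = 4a^2 - 1 and, from the antisymmetric part, M21 - M12 = -4a*b12, M13 - M31 = 4a*b13, M32 - M23 = -4a*b23.
Here tr M = 407/169, so a^2 = (1 + tr M)/4 = 144/169 and a = ±12/13. Taking a = 12/13: M21 - M12 = 0, M13 - M31 = -240/169, M32 - M23 = 0, giving b12 = 0, b13 = -5/13, b23 = 0, i.e. R = 12/13 - 5/13*γ13.
Its γ13 coefficient is negative, so report the other preimage -R.
Answer: -12/13 + 5/13*γ13. Note: both R and -R realise this M (trace 407/169); the covering map identifies them, and the γ13-coefficient sign is the tie-breaker.


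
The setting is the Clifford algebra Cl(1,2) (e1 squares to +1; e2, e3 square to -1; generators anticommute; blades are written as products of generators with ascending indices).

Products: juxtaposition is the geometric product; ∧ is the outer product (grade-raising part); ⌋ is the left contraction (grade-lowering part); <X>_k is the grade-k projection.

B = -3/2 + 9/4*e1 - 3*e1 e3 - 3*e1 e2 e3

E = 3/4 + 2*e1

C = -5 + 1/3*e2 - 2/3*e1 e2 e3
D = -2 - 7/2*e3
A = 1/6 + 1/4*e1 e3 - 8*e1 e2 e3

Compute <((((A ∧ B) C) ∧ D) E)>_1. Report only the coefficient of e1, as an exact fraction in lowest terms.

step 1: -1/4 + 3/8*e1 - 7/8*e1 e3 + 23/2*e1 e2 e3
step 2: 107/12 - 15/8*e1 - 2/3*e2 + 1/8*e1 e2 + 197/24*e1 e3 - 1/4*e2 e3 - 1369/24*e1 e2 e3
step 3: -107/6 + 15/4*e1 + 4/3*e2 - 749/24*e3 - 1/4*e1 e2 - 473/48*e1 e3 + 17/6*e2 e3 + 5455/48*e1 e2 e3
step 4: -47/8 - 1577/48*e1 + 3/2*e2 - 355/96*e3 - 137/48*e1 e2 + 10565/192*e1 e3 + 2753/12*e2 e3 + 17453/192*e1 e2 e3
step 5: -1577/48*e1 + 3/2*e2 - 355/96*e3
Answer: -1577/48


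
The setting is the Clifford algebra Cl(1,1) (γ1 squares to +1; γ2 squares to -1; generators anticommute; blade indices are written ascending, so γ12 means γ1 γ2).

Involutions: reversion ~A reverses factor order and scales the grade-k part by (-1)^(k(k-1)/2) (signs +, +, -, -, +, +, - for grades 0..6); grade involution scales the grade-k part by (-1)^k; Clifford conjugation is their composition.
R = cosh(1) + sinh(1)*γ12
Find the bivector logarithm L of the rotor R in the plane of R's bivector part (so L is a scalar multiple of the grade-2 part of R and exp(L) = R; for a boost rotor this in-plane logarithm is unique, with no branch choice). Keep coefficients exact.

The scalar part of R is cosh(1), which determines |rapidity| via cosh; the sign lives in the bivector part, and pairing them (bivector part over sinh of the rapidity = the plane) gives the unique in-plane L = rapidity * plane.
Concretely: cosh(rapidity) = cosh(1) gives rapidity = ±1, and since rapidity/sinh(rapidity) is even the sign is immaterial: L = (rapidity/sinh(rapidity)) * <R>_2 = (1/sinh(1)) * <R>_2.
Answer: γ12


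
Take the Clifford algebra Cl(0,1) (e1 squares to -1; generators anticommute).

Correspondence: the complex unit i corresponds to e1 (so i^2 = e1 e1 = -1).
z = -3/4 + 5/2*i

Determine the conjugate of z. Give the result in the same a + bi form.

In blades: z = -3/4 + 5/2*e1.
Conjugation here is Clifford conjugation: the scalar is fixed and the grade-1 and grade-2 blades all flip sign, giving -3/4 - 5/2*e1; translating back:
Answer: -3/4 - 5/2*i


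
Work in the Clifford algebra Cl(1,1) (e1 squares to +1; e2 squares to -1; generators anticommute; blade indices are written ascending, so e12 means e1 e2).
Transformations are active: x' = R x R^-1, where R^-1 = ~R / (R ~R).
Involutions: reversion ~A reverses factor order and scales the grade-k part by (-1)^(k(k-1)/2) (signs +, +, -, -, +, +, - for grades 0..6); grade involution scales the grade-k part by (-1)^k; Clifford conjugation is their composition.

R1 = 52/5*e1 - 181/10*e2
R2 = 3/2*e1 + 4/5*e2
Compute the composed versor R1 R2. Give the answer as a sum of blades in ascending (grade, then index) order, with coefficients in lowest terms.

Distribute over the terms of R1 (each basis-blade product reordered to ascending indices, repeated generators contracted through their squares):
(52/5*e1) R2 = 78/5 + 208/25*e12
(-181/10*e2) R2 = 362/25 + 543/20*e12
Summing the partial products and collecting blades:
Answer: 752/25 + 3547/100*e12


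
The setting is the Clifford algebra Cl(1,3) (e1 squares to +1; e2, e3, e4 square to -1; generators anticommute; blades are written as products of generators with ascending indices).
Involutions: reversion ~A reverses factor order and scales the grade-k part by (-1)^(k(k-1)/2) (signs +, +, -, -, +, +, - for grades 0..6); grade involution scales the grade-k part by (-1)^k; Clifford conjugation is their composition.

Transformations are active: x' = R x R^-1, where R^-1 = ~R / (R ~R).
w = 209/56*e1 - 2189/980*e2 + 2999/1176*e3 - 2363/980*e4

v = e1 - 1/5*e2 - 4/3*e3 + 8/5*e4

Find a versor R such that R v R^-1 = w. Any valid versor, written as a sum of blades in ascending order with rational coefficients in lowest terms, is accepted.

Take R = v + w = 265/56*e1 - 477/196*e2 + 477/392*e3 - 159/196*e4. Because q(v) = q(w) = -152/45, conjugation by R sends v exactly to w.
Answer: 265/56*e1 - 477/196*e2 + 477/392*e3 - 159/196*e4


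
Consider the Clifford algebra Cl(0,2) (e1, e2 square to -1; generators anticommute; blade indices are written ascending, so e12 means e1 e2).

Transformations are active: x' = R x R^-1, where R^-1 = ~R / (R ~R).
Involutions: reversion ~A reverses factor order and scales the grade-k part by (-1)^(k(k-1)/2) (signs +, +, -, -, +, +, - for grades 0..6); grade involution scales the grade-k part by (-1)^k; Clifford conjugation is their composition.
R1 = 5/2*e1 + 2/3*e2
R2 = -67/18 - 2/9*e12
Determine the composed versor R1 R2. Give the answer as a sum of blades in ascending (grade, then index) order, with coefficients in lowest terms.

Distribute over the terms of R1 (each basis-blade product reordered to ascending indices, repeated generators contracted through their squares):
(5/2*e1) R2 = -335/36*e1 + 5/9*e2
(2/3*e2) R2 = -4/27*e1 - 67/27*e2
Summing the partial products and collecting blades:
Answer: -1021/108*e1 - 52/27*e2


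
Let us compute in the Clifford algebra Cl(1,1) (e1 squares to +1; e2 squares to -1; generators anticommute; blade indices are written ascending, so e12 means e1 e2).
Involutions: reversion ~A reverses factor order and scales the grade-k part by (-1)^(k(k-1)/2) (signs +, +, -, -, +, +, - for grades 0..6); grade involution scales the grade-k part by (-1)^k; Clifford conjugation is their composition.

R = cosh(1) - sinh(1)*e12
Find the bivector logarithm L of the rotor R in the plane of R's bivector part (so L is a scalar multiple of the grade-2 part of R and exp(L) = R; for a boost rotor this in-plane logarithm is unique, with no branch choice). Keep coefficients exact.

The scalar part of R is cosh(1), which determines |rapidity| via cosh; the sign lives in the bivector part, and pairing them (bivector part over sinh of the rapidity = the plane) gives the unique in-plane L = rapidity * plane.
Concretely: cosh(rapidity) = cosh(1) gives rapidity = ±1, and since rapidity/sinh(rapidity) is even the sign is immaterial: L = (rapidity/sinh(rapidity)) * <R>_2 = (1/sinh(1)) * <R>_2.
Answer: -e12


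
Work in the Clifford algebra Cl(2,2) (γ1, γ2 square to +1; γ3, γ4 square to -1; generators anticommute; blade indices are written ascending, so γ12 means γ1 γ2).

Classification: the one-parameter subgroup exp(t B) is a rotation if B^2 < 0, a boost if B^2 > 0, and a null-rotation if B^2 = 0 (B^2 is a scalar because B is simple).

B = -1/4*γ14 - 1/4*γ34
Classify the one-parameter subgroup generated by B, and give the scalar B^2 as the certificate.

B^2 term by term: the squares give (-1/4)^2*(γ14)^2 + (-1/4)^2*(γ34)^2 = 1/16*(+1) + 1/16*(-1) = 0 (each basis 2-blade squares to minus the product of its generators' squares); cross terms between blades sharing an index anticommute and cancel. So B^2 = 0.
Answer: null-rotation, certificate B^2 = 0. Note: conjugating B changes its blade decomposition but never the scalar B^2 = 0, whose sign settles the classification.


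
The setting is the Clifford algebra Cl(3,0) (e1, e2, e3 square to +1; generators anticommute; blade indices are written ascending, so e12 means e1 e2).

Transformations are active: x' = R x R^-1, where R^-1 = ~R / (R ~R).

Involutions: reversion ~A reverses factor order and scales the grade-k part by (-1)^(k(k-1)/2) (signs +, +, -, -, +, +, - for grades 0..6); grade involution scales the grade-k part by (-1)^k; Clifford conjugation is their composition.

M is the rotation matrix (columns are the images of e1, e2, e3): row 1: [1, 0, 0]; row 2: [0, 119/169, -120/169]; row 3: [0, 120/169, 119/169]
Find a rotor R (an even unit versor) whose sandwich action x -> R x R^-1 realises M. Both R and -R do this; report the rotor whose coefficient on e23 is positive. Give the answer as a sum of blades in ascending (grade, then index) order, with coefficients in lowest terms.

Method: write R = a + b12*e12 + b13*e13 + b23*e23 with a^2 + b12^2 + b13^2 + b23^2 = 1 (so R^-1 = ~R). Expanding the columns R e_j ~R gives tr M = 4a^2 - 1 and, from the antisymmetric part, M21 - M12 = -4a*b12, M13 - M31 = 4a*b13, M32 - M23 = -4a*b23.
Here tr M = 407/169, so a^2 = (1 + tr M)/4 = 144/169 and a = ±12/13. Taking a = 12/13: M21 - M12 = 0, M13 - M31 = 0, M32 - M23 = 240/169, giving b12 = 0, b13 = 0, b23 = -5/13, i.e. R = 12/13 - 5/13*e23.
Its e23 coefficient is negative, so report the other preimage -R.
Answer: -12/13 + 5/13*e23. Recall the cover is two-to-one: with M of trace 407/169, both preimages act alike, and the stated e23 sign chooses the sheet.


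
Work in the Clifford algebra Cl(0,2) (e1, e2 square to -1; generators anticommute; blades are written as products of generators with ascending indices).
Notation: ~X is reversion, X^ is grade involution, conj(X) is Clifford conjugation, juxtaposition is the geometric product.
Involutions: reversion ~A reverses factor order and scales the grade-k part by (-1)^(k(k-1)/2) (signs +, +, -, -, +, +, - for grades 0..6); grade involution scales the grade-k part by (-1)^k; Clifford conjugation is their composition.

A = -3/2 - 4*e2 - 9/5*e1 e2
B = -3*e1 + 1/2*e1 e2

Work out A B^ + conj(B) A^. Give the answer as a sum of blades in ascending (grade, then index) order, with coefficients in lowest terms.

first term: 9/10 - 13/2*e1 - 27/5*e2 + 45/4*e1 e2
second term: -9/10 - 5/2*e1 + 27/5*e2 + 51/4*e1 e2
Answer: -9*e1 + 24*e1 e2


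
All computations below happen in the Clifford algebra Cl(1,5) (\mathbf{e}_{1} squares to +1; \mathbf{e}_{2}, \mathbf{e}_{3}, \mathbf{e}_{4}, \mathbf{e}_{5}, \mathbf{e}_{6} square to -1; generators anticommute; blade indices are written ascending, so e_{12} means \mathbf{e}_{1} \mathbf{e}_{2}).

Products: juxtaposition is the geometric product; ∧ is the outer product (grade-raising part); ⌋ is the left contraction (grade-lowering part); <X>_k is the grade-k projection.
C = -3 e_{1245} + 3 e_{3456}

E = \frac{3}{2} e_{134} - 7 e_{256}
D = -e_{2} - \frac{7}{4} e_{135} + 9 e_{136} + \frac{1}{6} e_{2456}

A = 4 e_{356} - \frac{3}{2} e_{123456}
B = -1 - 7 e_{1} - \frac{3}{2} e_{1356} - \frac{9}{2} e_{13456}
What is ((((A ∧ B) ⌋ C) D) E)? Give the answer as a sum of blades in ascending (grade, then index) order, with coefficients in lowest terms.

step 1: -4 e_{356} + 28 e_{1356} + \frac{3}{2} e_{123456}
step 2: -12 e_{4}
step 3: -12 e_{24} - 2 e_{256} + 21 e_{1345} - 108 e_{1346}
step 4: 14 + \frac{63}{2} e_{5} - 162 e_{6} - 18 e_{123} + 84 e_{456} - 756 e_{12345} - 147 e_{12346} + 3 e_{123456}
Answer: 14 + \frac{63}{2} e_{5} - 162 e_{6} - 18 e_{123} + 84 e_{456} - 756 e_{12345} - 147 e_{12346} + 3 e_{123456}


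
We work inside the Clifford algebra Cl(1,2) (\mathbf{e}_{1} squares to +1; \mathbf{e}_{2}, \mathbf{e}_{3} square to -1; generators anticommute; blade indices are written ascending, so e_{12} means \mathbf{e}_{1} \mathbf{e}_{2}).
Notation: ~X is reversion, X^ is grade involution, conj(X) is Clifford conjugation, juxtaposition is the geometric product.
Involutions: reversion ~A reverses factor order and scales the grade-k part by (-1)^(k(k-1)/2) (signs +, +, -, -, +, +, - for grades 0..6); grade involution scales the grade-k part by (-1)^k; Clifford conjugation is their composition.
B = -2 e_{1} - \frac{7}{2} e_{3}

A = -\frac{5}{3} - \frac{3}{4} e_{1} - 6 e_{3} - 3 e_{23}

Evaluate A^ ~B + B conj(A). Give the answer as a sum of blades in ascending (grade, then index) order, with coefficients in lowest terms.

first term: \frac{39}{2} + \frac{10}{3} e_{1} - \frac{21}{2} e_{2} + \frac{35}{6} e_{3} + \frac{75}{8} e_{13} + 6 e_{123}
second term: \frac{39}{2} + \frac{10}{3} e_{1} - \frac{21}{2} e_{2} + \frac{35}{6} e_{3} - \frac{75}{8} e_{13} - 6 e_{123}
Answer: 39 + \frac{20}{3} e_{1} - 21 e_{2} + \frac{35}{3} e_{3}


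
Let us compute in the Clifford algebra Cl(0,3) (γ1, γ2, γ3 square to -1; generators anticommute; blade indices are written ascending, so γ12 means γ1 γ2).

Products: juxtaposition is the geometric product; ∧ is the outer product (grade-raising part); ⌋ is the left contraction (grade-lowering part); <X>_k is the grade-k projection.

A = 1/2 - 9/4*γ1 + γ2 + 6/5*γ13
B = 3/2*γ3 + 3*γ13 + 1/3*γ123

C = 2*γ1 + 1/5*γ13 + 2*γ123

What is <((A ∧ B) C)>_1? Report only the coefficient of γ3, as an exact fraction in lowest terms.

step 1: 3/4*γ3 - 15/8*γ13 + 3/2*γ23 - 17/6*γ123
step 2: -127/24 - 57/20*γ1 - 259/60*γ2 - 15/4*γ3 - 9/5*γ12 - 3/2*γ13 + 17/3*γ23 + 3*γ123
step 3: -57/20*γ1 - 259/60*γ2 - 15/4*γ3
Answer: -15/4


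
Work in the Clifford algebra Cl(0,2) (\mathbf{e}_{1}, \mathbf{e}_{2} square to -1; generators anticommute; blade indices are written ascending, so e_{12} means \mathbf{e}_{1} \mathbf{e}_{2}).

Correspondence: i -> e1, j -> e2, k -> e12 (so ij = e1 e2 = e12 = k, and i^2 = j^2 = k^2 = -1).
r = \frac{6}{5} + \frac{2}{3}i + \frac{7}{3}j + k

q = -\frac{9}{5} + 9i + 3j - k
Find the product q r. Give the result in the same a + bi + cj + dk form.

In blades: q = -\frac{9}{5} + 9 e_{1} + 3 e_{2} - e_{12}, r = \frac{6}{5} + \frac{2}{3} e_{1} + \frac{7}{3} e_{2} + e_{12}.
Distribute q over r term by term (generator squares from the signature, products reordered to ascending indices): (-\frac{9}{5})*r = -\frac{54}{25} - \frac{6}{5} e_{1} - \frac{21}{5} e_{2} - \frac{9}{5} e_{12}; (9 e_{1})*r = -6 + \frac{54}{5} e_{1} - 9 e_{2} + 21 e_{12}; (3 e_{2})*r = -7 + 3 e_{1} + \frac{18}{5} e_{2} - 2 e_{12}; (-e_{12})*r = 1 + \frac{7}{3} e_{1} - \frac{2}{3} e_{2} - \frac{6}{5} e_{12}.
Sum: -\frac{354}{25} + \frac{224}{15} e_{1} - \frac{154}{15} e_{2} + 16 e_{12}; translating back through the correspondence:
Answer: -\frac{354}{25} + \frac{224}{15}i - \frac{154}{15}j + 16k


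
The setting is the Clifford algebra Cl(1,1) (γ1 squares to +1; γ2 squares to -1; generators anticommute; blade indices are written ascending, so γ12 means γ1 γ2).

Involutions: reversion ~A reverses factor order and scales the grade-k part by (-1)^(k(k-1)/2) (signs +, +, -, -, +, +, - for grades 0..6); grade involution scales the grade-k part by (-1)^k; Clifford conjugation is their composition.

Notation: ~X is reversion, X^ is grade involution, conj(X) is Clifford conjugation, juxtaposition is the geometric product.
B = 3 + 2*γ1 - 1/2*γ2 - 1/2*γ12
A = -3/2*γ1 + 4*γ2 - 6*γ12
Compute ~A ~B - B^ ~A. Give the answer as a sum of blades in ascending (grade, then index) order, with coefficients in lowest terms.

first term: 2 + 1/2*γ1 - 3/4*γ2 + 43/4*γ12
second term: -2 + 1/2*γ1 - 3/4*γ2 + 43/4*γ12
Answer: 4


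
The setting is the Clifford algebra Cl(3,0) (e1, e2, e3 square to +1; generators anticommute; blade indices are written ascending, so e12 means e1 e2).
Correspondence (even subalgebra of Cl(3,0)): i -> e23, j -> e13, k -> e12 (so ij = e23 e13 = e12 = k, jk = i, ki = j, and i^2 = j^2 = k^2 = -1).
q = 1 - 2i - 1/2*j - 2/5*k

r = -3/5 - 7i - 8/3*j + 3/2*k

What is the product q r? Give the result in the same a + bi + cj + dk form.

In blades: q = 1 - 2/5*e12 - 1/2*e13 - 2*e23, r = -3/5 + 3/2*e12 - 8/3*e13 - 7*e23.
Distribute q over r term by term (generator squares from the signature, products reordered to ascending indices): (1)*r = -3/5 + 3/2*e12 - 8/3*e13 - 7*e23; (-2/5*e12)*r = 3/5 + 6/25*e12 + 14/5*e13 - 16/15*e23; (-1/2*e13)*r = -4/3 - 7/2*e12 + 3/10*e13 - 3/4*e23; (-2*e23)*r = -14 + 16/3*e12 + 3*e13 + 6/5*e23.
Sum: -46/3 + 268/75*e12 + 103/30*e13 - 457/60*e23; translating back through the correspondence:
Answer: -46/3 - 457/60*i + 103/30*j + 268/75*k


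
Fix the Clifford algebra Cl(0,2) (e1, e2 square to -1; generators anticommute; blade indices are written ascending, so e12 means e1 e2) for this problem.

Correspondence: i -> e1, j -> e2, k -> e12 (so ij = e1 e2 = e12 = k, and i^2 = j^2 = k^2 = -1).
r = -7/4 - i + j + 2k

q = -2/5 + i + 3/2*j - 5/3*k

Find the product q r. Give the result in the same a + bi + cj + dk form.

In blades: q = -2/5 + e1 + 3/2*e2 - 5/3*e12, r = -7/4 - e1 + e2 + 2*e12.
Distribute q over r term by term (generator squares from the signature, products reordered to ascending indices): (-2/5)*r = 7/10 + 2/5*e1 - 2/5*e2 - 4/5*e12; (e1)*r = 1 - 7/4*e1 - 2*e2 + e12; (3/2*e2)*r = -3/2 + 3*e1 - 21/8*e2 + 3/2*e12; (-5/3*e12)*r = 10/3 + 5/3*e1 + 5/3*e2 + 35/12*e12.
Sum: 53/15 + 199/60*e1 - 403/120*e2 + 277/60*e12; translating back through the correspondence:
Answer: 53/15 + 199/60*i - 403/120*j + 277/60*k


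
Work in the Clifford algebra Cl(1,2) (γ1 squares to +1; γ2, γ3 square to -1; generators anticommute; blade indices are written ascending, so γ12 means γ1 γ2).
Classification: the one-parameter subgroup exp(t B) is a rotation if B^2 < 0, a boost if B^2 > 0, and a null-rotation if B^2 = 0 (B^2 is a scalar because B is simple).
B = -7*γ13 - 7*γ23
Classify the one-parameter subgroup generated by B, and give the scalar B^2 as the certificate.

B^2 term by term: the squares give (-7)^2*(γ13)^2 + (-7)^2*(γ23)^2 = 49*(+1) + 49*(-1) = 0 (each basis 2-blade squares to minus the product of its generators' squares); cross terms between blades sharing an index anticommute and cancel. So B^2 = 0.
Answer: null-rotation, certificate B^2 = 0. No conjugation can change B^2 = 0; the sign gives the class.


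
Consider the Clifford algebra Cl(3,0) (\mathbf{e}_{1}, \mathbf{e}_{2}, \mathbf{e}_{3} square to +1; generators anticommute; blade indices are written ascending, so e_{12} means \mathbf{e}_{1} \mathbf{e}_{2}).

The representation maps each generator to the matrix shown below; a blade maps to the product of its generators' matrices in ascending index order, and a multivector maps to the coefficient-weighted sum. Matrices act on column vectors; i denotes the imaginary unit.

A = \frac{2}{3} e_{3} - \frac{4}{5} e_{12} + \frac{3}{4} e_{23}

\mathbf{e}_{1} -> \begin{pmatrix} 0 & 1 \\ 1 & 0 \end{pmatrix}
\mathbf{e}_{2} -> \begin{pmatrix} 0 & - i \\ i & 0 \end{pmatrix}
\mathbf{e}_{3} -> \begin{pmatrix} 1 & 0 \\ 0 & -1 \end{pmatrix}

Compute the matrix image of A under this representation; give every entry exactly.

Bivector images (products of the table entries): rho(e_{12}) = rho(\mathbf{e}_{1})rho(\mathbf{e}_{2}) = \begin{pmatrix} i & 0 \\ 0 & - i \end{pmatrix}; rho(e_{23}) = rho(\mathbf{e}_{2})rho(\mathbf{e}_{3}) = \begin{pmatrix} 0 & i \\ i & 0 \end{pmatrix}.
M = (\frac{2}{3})*rho(e_{3}) + (-\frac{4}{5})*rho(e_{12}) + (\frac{3}{4})*rho(e_{23}), summed entrywise:
Answer: \begin{pmatrix} \frac{2}{3} - \frac{4 i}{5} & \frac{3 i}{4} \\ \frac{3 i}{4} & - \frac{2}{3} + \frac{4 i}{5} \end{pmatrix}


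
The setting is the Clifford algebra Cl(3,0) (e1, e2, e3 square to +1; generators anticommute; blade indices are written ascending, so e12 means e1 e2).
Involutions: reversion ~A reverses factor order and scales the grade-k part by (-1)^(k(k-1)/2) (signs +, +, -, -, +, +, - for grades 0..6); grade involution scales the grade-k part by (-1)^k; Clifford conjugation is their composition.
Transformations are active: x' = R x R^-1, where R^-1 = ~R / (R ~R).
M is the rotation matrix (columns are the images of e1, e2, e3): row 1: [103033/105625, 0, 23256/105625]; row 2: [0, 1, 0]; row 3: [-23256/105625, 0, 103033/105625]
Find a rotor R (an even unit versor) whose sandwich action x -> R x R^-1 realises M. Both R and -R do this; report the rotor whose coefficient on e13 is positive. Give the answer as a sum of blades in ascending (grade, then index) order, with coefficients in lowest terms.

Method: write R = a + b12*e12 + b13*e13 + b23*e23 with a^2 + b12^2 + b13^2 + b23^2 = 1 (so R^-1 = ~R). Expanding the columns R e_j ~R gives tr M = 4a^2 - 1 and, from the antisymmetric part, M21 - M12 = -4a*b12, M13 - M31 = 4a*b13, M32 - M23 = -4a*b23.
Here tr M = 311691/105625, so a^2 = (1 + tr M)/4 = 104329/105625 and a = ±323/325. Taking a = 323/325: M21 - M12 = 0, M13 - M31 = 46512/105625, M32 - M23 = 0, giving b12 = 0, b13 = 36/325, b23 = 0, i.e. R = 323/325 + 36/325*e13.
Its e13 coefficient is already positive.
Answer: 323/325 + 36/325*e13. Sheet selection: the two-to-one cover makes ±R indistinguishable at the matrix level (trace 311691/105625), so uniqueness comes from the required sign on e13.


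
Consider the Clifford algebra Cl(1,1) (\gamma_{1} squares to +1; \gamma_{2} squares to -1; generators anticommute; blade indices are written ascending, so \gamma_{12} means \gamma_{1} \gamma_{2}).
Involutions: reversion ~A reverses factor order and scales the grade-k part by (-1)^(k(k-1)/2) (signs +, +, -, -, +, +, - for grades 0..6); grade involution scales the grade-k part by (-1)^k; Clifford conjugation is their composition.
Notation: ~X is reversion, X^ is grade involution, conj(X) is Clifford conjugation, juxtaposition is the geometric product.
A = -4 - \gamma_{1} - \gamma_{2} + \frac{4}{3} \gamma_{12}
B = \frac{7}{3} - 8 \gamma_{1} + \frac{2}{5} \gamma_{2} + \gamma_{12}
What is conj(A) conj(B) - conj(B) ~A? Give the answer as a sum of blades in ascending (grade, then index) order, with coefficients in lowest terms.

first term: \frac{2}{5} - \frac{156}{5} \gamma_{1} + \frac{68}{5} \gamma_{2} - \frac{338}{45} \gamma_{12}
second term: -\frac{82}{5} - \frac{174}{5} \gamma_{1} - \frac{62}{5} \gamma_{2} - \frac{338}{45} \gamma_{12}
Answer: \frac{84}{5} + \frac{18}{5} \gamma_{1} + 26 \gamma_{2}


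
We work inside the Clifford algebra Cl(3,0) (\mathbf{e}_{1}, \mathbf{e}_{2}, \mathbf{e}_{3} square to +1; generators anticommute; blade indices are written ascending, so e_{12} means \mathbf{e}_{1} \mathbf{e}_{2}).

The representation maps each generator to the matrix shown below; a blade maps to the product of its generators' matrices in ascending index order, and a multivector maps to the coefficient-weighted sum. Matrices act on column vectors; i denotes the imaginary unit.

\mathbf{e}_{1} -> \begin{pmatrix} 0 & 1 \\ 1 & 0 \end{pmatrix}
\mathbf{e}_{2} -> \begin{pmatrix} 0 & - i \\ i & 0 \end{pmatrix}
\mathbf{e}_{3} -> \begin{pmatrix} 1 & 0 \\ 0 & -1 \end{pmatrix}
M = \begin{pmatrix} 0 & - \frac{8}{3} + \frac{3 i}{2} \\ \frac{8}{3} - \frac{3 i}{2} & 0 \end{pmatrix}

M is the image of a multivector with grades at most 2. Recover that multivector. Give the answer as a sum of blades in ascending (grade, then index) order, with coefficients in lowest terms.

Method: 1, rho(e_{1}), rho(e_{2}), rho(e_{3}) form a trace-orthogonal basis of the 2x2 complex matrices (tr(X Y) = 2 if X = Y, else 0), so M = m0*1 + m1*rho(e_{1}) + m2*rho(e_{2}) + m3*rho(e_{3}) with m0 = tr(M)/2 = 0, m1 = tr(M rho(e_{1}))/2 = 0, m2 = tr(M rho(e_{2}))/2 = - \frac{3}{2} - \frac{8 i}{3}, m3 = tr(M rho(e_{3}))/2 = 0.
Multiplying table entries, the bivector images are rho(e_{12}) = i*rho(e_{3}), rho(e_{13}) = -i*rho(e_{2}), rho(e_{23}) = i*rho(e_{1}); with real blade coefficients the real parts of m0..m3 are the coefficients of 1, e_{1}, e_{2}, e_{3} and the imaginary parts give the bivectors (e_{23}: Im m1, e_{13}: -Im m2, e_{12}: Im m3).
Answer: -\frac{3}{2} e_{2} + \frac{8}{3} e_{13}


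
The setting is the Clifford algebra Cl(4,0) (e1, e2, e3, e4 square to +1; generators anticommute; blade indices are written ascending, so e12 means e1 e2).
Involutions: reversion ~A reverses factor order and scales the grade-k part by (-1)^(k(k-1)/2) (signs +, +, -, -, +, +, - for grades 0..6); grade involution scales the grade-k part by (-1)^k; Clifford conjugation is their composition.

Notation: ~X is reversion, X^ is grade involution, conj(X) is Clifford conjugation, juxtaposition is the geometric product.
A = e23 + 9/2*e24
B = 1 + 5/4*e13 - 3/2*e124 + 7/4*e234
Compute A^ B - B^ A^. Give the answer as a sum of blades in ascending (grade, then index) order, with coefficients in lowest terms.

first term: 27/4*e1 + 63/8*e3 - 7/4*e4 + 5/4*e12 + e23 + 9/2*e24 + 3/2*e134 - 45/8*e1234
second term: -27/4*e1 - 63/8*e3 + 7/4*e4 - 5/4*e12 + e23 + 9/2*e24 + 3/2*e134 - 45/8*e1234
Answer: 27/2*e1 + 63/4*e3 - 7/2*e4 + 5/2*e12
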